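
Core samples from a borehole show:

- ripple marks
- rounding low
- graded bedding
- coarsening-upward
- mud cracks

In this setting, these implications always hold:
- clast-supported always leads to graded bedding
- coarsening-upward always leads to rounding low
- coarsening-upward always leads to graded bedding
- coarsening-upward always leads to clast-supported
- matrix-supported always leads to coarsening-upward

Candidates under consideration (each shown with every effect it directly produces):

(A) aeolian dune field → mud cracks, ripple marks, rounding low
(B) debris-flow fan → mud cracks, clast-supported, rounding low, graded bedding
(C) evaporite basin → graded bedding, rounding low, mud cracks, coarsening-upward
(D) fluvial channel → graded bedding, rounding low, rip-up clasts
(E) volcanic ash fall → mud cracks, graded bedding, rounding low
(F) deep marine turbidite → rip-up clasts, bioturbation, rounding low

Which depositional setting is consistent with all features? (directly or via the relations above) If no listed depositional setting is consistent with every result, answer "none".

none

Testing each hypothesis:
(A) aeolian dune field — ripple marks ✓; rounding low ✓; graded bedding ✗; coarsening-upward ✗; mud cracks ✓
(B) debris-flow fan — ripple marks ✗; rounding low ✓; graded bedding ✓; coarsening-upward ✗; mud cracks ✓
(C) evaporite basin — does not account for ripple marks
(D) fluvial channel — does not account for ripple marks, coarsening-upward, mud cracks
(E) volcanic ash fall — does not account for ripple marks, coarsening-upward
(F) deep marine turbidite — does not account for ripple marks, graded bedding, coarsening-upward, mud cracks
Every candidate fails on at least one observation.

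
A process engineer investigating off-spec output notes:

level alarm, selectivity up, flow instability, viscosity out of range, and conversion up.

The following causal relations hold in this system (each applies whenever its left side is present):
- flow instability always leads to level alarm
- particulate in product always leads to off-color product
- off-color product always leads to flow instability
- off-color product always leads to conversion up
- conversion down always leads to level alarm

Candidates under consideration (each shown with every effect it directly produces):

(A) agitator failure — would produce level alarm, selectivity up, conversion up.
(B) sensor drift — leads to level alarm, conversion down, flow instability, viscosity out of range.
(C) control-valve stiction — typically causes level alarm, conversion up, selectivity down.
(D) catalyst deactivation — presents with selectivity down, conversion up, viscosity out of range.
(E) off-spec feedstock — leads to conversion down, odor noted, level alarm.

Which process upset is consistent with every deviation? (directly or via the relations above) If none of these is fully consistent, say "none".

Per-candidate check:
(A) agitator failure — does not account for flow instability, viscosity out of range
(B) sensor drift — fails on selectivity up, conversion up (predicts conversion down, not conversion up)
(C) control-valve stiction — level alarm +; selectivity up -; flow instability -; viscosity out of range -; conversion up +
(D) catalyst deactivation — level alarm -; selectivity up -; flow instability -; viscosity out of range +; conversion up +
(E) off-spec feedstock — level alarm +; selectivity up -; flow instability -; viscosity out of range -; conversion up -
No candidate is consistent with all observations.

none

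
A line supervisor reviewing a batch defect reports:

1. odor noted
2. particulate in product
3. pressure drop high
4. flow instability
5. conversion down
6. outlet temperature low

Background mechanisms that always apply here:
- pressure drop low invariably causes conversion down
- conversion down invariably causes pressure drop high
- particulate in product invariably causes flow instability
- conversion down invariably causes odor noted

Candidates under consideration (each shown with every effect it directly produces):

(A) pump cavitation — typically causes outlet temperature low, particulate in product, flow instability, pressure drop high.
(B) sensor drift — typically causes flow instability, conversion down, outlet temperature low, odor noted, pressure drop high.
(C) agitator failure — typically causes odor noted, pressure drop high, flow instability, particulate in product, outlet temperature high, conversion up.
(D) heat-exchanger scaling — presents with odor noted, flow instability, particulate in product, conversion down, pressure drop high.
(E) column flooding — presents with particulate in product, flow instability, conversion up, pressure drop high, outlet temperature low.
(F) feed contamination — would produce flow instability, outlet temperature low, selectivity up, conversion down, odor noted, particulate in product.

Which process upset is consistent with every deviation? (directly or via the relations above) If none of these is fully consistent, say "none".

F

Testing each hypothesis:
(A) pump cavitation — does not account for odor noted, conversion down
(B) sensor drift — odor noted match; particulate in product miss; pressure drop high match; flow instability match; conversion down match; outlet temperature low match
(C) agitator failure — odor noted match; particulate in product match; pressure drop high match; flow instability match; conversion down miss; outlet temperature low miss
(D) heat-exchanger scaling — odor noted match; particulate in product match; pressure drop high match; flow instability match; conversion down match; outlet temperature low miss
(E) column flooding — odor noted miss; particulate in product match; pressure drop high match; flow instability match; conversion down miss; outlet temperature low match
(F) feed contamination — odor noted match; particulate in product match; pressure drop high match (by conversion down → pressure drop high); flow instability match; conversion down match; outlet temperature low match
(F) is the only candidate with no mismatches.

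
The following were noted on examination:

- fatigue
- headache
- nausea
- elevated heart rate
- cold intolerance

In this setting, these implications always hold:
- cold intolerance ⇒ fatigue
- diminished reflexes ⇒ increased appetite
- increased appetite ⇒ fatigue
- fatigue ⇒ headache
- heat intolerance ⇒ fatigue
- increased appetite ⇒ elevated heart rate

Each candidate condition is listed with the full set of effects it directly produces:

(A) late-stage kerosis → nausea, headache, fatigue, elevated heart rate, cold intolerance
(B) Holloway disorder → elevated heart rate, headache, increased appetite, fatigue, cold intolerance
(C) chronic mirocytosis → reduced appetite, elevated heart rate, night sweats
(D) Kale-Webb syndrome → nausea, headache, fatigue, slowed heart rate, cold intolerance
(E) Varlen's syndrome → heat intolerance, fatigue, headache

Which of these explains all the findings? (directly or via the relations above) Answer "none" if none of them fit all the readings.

A

For each candidate, compare predicted effects to what was observed:
(A) late-stage kerosis — accounts for every observation
(B) Holloway disorder — does not account for nausea
(C) chronic mirocytosis — fatigue NO; headache NO; nausea NO; elevated heart rate yes; cold intolerance NO
(D) Kale-Webb syndrome — fatigue yes; headache yes; nausea yes; elevated heart rate NO; cold intolerance yes
(E) Varlen's syndrome — fails on nausea, elevated heart rate, cold intolerance (predicts heat intolerance, not cold intolerance)
Only (A) is consistent with every observation.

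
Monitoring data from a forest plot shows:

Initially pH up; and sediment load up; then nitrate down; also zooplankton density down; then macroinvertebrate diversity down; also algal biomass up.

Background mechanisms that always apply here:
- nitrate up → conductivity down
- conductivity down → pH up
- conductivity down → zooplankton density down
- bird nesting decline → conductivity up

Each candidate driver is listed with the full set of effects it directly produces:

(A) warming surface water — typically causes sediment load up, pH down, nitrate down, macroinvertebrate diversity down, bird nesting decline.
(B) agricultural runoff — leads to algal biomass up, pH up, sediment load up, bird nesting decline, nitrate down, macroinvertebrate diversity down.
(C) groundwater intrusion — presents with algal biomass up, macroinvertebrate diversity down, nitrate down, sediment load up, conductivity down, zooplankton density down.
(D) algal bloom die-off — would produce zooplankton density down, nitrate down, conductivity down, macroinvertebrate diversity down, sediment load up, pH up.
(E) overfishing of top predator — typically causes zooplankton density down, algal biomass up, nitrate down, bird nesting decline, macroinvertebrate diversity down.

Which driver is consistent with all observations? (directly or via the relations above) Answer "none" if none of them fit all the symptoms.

C

Testing each hypothesis:
(A) warming surface water — fails on pH up, zooplankton density down, algal biomass up (predicts pH down, not pH up)
(B) agricultural runoff — pH up yes; sediment load up yes; nitrate down yes; zooplankton density down NO; macroinvertebrate diversity down yes; algal biomass up yes
(C) groundwater intrusion — pH up yes (via conductivity down → pH up); sediment load up yes; nitrate down yes; zooplankton density down yes; macroinvertebrate diversity down yes; algal biomass up yes
(D) algal bloom die-off — pH up yes; sediment load up yes; nitrate down yes; zooplankton density down yes; macroinvertebrate diversity down yes; algal biomass up NO
(E) overfishing of top predator — pH up NO; sediment load up NO; nitrate down yes; zooplankton density down yes; macroinvertebrate diversity down yes; algal biomass up yes
Only (C) is consistent with every observation.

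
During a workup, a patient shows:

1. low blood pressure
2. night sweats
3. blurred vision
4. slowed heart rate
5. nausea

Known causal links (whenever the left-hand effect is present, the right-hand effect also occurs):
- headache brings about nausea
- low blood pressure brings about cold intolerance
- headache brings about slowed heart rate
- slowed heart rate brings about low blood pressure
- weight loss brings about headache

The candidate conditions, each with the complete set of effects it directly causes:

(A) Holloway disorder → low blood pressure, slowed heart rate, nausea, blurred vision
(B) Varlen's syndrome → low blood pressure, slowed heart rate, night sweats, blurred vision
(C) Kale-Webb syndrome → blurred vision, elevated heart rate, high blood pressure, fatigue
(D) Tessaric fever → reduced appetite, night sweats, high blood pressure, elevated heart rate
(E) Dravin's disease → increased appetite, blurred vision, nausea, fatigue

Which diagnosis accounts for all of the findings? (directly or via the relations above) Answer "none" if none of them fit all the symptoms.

none

For each candidate, compare predicted effects to what was observed:
(A) Holloway disorder — low blood pressure ✓; night sweats ✗; blurred vision ✓; slowed heart rate ✓; nausea ✓
(B) Varlen's syndrome — low blood pressure ✓; night sweats ✓; blurred vision ✓; slowed heart rate ✓; nausea ✗
(C) Kale-Webb syndrome — fails on low blood pressure, night sweats, slowed heart rate, nausea (predicts high blood pressure, not low blood pressure; predicts elevated heart rate, not slowed heart rate)
(D) Tessaric fever — fails on low blood pressure, blurred vision, slowed heart rate, nausea (predicts high blood pressure, not low blood pressure; predicts elevated heart rate, not slowed heart rate)
(E) Dravin's disease — does not account for low blood pressure, night sweats, slowed heart rate
Every candidate fails on at least one observation.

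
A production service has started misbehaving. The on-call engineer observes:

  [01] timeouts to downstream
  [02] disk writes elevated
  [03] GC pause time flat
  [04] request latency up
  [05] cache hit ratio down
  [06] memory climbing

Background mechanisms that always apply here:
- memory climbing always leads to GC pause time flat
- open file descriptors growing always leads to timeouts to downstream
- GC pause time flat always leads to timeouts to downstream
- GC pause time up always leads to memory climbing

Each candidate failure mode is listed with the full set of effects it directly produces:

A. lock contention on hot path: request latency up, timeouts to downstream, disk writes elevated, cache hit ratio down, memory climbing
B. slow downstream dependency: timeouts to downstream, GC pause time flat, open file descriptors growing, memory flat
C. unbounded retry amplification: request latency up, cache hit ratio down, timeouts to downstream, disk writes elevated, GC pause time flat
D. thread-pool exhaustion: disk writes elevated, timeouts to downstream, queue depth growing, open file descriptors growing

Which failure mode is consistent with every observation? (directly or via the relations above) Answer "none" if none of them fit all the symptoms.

Testing each hypothesis:
(A) lock contention on hot path — accounts for every observation (GC pause time flat via memory climbing → GC pause time flat)
(B) slow downstream dependency — fails on disk writes elevated, request latency up, cache hit ratio down, memory climbing (predicts memory flat, not memory climbing)
(C) unbounded retry amplification — timeouts to downstream +; disk writes elevated +; GC pause time flat +; request latency up +; cache hit ratio down +; memory climbing -
(D) thread-pool exhaustion — does not account for GC pause time flat, request latency up, cache hit ratio down, memory climbing
Only (A) is consistent with every observation.

A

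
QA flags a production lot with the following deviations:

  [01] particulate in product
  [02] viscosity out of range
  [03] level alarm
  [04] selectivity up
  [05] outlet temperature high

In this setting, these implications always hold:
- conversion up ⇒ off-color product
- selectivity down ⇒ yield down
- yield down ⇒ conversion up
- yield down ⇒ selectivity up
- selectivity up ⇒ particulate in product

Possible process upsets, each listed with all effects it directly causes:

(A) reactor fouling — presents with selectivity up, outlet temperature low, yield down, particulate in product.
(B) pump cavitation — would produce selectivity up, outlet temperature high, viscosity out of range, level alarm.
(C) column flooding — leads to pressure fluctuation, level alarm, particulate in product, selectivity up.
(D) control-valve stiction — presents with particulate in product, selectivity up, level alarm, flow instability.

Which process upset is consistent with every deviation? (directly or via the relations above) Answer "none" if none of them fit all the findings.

For each candidate, compare predicted effects to what was observed:
(A) reactor fouling — particulate in product match; viscosity out of range miss; level alarm miss; selectivity up match; outlet temperature high miss
(B) pump cavitation — accounts for every observation (particulate in product through selectivity up → particulate in product)
(C) column flooding — does not account for viscosity out of range, outlet temperature high
(D) control-valve stiction — particulate in product match; viscosity out of range miss; level alarm match; selectivity up match; outlet temperature high miss
(B) is the only candidate with no mismatches.

B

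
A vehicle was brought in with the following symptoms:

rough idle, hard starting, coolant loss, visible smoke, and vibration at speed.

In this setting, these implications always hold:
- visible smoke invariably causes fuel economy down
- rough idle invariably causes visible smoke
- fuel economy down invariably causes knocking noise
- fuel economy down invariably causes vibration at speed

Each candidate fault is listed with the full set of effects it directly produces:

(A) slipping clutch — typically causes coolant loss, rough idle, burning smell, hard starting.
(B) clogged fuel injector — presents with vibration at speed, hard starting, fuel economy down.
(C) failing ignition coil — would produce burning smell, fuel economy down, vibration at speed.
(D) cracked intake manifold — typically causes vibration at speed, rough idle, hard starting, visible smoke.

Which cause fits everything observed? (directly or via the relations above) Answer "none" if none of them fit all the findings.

A

Testing each hypothesis:
(A) slipping clutch — rough idle +; hard starting +; coolant loss +; visible smoke + (through rough idle → visible smoke); vibration at speed + (through rough idle → visible smoke → fuel economy down → vibration at speed)
(B) clogged fuel injector — rough idle -; hard starting +; coolant loss -; visible smoke -; vibration at speed +
(C) failing ignition coil — rough idle -; hard starting -; coolant loss -; visible smoke -; vibration at speed +
(D) cracked intake manifold — does not account for coolant loss
(A) alone accounts for all the evidence.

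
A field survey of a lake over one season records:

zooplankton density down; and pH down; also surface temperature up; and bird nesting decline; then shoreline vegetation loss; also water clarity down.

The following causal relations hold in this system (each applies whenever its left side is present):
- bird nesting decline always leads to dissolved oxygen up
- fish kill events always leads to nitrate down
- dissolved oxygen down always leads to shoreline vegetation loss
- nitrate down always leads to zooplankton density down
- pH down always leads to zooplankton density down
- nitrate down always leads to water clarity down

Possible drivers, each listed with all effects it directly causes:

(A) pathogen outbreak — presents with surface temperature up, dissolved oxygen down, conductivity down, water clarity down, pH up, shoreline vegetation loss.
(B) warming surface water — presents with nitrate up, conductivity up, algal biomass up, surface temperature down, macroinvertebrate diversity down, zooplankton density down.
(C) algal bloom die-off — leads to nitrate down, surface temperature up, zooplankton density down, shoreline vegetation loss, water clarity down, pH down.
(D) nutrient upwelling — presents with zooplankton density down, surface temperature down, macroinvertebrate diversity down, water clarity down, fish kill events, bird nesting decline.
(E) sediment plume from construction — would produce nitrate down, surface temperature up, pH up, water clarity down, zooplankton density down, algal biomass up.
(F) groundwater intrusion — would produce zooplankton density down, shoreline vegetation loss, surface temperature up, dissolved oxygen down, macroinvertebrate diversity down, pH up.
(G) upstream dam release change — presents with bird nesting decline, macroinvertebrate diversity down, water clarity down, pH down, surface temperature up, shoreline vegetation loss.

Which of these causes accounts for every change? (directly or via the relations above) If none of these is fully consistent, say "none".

G

Per-candidate check:
(A) pathogen outbreak — fails on zooplankton density down, pH down, bird nesting decline (predicts pH up, not pH down)
(B) warming surface water — zooplankton density down match; pH down miss; surface temperature up miss; bird nesting decline miss; shoreline vegetation loss miss; water clarity down miss
(C) algal bloom die-off — zooplankton density down match; pH down match; surface temperature up match; bird nesting decline miss; shoreline vegetation loss match; water clarity down match
(D) nutrient upwelling — fails on pH down, surface temperature up, shoreline vegetation loss (predicts surface temperature down, not surface temperature up)
(E) sediment plume from construction — fails on pH down, bird nesting decline, shoreline vegetation loss (predicts pH up, not pH down)
(F) groundwater intrusion — zooplankton density down match; pH down miss; surface temperature up match; bird nesting decline miss; shoreline vegetation loss match; water clarity down miss
(G) upstream dam release change — accounts for every observation (zooplankton density down through pH down → zooplankton density down)
Only (G) is consistent with every observation.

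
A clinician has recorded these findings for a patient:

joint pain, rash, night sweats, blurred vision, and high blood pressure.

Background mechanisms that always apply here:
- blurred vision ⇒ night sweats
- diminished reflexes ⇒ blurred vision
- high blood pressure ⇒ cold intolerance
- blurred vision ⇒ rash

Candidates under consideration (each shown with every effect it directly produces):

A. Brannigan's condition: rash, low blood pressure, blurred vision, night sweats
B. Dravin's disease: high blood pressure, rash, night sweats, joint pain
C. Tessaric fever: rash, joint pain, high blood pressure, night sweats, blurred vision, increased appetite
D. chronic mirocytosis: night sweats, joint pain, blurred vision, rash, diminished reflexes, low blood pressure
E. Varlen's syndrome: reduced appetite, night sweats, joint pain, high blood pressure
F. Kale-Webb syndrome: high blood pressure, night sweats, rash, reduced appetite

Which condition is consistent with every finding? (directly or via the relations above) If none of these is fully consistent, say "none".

Checking each candidate against the observations:
(A) Brannigan's condition — joint pain ✗; rash ✓; night sweats ✓; blurred vision ✓; high blood pressure ✗
(B) Dravin's disease — joint pain ✓; rash ✓; night sweats ✓; blurred vision ✗; high blood pressure ✓
(C) Tessaric fever — joint pain ✓; rash ✓; night sweats ✓; blurred vision ✓; high blood pressure ✓
(D) chronic mirocytosis — fails on high blood pressure (predicts low blood pressure, not high blood pressure)
(E) Varlen's syndrome — joint pain ✓; rash ✗; night sweats ✓; blurred vision ✗; high blood pressure ✓
(F) Kale-Webb syndrome — does not account for joint pain, blurred vision
(C) alone accounts for all the evidence.

C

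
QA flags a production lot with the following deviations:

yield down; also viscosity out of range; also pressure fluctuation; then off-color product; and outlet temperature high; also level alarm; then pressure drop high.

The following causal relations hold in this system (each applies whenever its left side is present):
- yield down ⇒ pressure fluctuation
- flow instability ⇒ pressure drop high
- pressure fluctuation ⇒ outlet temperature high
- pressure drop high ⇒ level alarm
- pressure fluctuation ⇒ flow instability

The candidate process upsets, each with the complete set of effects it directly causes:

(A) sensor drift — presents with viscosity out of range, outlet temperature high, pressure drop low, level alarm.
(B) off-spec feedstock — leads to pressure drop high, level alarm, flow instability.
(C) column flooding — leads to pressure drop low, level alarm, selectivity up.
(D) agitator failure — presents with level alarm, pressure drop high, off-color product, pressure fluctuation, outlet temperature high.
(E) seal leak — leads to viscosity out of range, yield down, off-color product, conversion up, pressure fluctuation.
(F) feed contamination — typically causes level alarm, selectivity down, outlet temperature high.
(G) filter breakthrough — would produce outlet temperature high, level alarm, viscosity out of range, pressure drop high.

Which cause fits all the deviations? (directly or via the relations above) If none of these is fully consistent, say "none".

E

Testing each hypothesis:
(A) sensor drift — yield down NO; viscosity out of range yes; pressure fluctuation NO; off-color product NO; outlet temperature high yes; level alarm yes; pressure drop high NO
(B) off-spec feedstock — yield down NO; viscosity out of range NO; pressure fluctuation NO; off-color product NO; outlet temperature high NO; level alarm yes; pressure drop high yes
(C) column flooding — fails on yield down, viscosity out of range, pressure fluctuation, off-color product, outlet temperature high, pressure drop high (predicts pressure drop low, not pressure drop high)
(D) agitator failure — does not account for yield down, viscosity out of range
(E) seal leak — yield down yes; viscosity out of range yes; pressure fluctuation yes; off-color product yes; outlet temperature high yes (via pressure fluctuation → outlet temperature high); level alarm yes (via pressure fluctuation → flow instability → pressure drop high → level alarm); pressure drop high yes (via pressure fluctuation → flow instability → pressure drop high)
(F) feed contamination — yield down NO; viscosity out of range NO; pressure fluctuation NO; off-color product NO; outlet temperature high yes; level alarm yes; pressure drop high NO
(G) filter breakthrough — yield down NO; viscosity out of range yes; pressure fluctuation NO; off-color product NO; outlet temperature high yes; level alarm yes; pressure drop high yes
(E) alone accounts for all the evidence.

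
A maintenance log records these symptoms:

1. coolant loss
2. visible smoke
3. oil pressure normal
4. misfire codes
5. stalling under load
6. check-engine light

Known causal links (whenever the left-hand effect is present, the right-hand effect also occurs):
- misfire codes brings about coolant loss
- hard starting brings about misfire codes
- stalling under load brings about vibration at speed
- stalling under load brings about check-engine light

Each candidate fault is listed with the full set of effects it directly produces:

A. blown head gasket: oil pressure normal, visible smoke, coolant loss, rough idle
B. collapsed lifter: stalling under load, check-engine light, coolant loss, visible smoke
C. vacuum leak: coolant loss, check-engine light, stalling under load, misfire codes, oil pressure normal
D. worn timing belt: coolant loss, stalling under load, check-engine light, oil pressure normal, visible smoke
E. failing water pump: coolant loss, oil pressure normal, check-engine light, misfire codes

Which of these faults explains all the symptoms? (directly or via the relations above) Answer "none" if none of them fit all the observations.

For each candidate, compare predicted effects to what was observed:
(A) blown head gasket — coolant loss ✓; visible smoke ✓; oil pressure normal ✓; misfire codes ✗; stalling under load ✗; check-engine light ✗
(B) collapsed lifter — does not account for oil pressure normal, misfire codes
(C) vacuum leak — coolant loss ✓; visible smoke ✗; oil pressure normal ✓; misfire codes ✓; stalling under load ✓; check-engine light ✓
(D) worn timing belt — coolant loss ✓; visible smoke ✓; oil pressure normal ✓; misfire codes ✗; stalling under load ✓; check-engine light ✓
(E) failing water pump — coolant loss ✓; visible smoke ✗; oil pressure normal ✓; misfire codes ✓; stalling under load ✗; check-engine light ✓
Every candidate fails on at least one observation.

none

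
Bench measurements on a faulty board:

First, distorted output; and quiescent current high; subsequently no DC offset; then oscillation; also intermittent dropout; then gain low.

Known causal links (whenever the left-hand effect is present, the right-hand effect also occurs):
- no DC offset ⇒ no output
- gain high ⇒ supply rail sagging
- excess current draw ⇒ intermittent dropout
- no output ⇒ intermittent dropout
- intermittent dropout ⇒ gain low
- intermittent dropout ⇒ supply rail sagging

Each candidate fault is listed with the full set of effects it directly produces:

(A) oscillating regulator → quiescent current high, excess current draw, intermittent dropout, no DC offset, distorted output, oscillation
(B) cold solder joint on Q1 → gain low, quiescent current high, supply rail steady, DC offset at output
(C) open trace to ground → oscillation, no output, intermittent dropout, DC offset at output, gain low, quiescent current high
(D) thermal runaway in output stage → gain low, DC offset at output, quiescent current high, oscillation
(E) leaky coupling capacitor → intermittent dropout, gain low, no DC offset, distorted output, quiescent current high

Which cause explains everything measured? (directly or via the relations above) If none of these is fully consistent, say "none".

A

Checking each candidate against the observations:
(A) oscillating regulator — accounts for every observation (gain low by intermittent dropout → gain low)
(B) cold solder joint on Q1 — distorted output NO; quiescent current high yes; no DC offset NO; oscillation NO; intermittent dropout NO; gain low yes
(C) open trace to ground — distorted output NO; quiescent current high yes; no DC offset NO; oscillation yes; intermittent dropout yes; gain low yes
(D) thermal runaway in output stage — distorted output NO; quiescent current high yes; no DC offset NO; oscillation yes; intermittent dropout NO; gain low yes
(E) leaky coupling capacitor — does not account for oscillation
Only (A) is consistent with every observation.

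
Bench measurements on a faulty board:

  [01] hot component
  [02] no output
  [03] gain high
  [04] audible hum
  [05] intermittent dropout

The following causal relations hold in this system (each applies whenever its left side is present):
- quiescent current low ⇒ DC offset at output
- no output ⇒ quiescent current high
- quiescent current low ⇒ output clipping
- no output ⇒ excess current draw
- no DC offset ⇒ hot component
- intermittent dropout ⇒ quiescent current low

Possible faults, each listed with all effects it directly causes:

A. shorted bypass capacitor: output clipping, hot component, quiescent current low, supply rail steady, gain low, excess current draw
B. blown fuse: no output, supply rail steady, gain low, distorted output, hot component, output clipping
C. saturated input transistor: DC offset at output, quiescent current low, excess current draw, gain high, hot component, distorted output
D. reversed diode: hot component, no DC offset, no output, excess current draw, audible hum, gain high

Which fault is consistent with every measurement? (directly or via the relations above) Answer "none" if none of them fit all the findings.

Testing each hypothesis:
(A) shorted bypass capacitor — hot component ✓; no output ✗; gain high ✗; audible hum ✗; intermittent dropout ✗
(B) blown fuse — fails on gain high, audible hum, intermittent dropout (predicts gain low, not gain high)
(C) saturated input transistor — hot component ✓; no output ✗; gain high ✓; audible hum ✗; intermittent dropout ✗
(D) reversed diode — does not account for intermittent dropout
Every candidate fails on at least one observation.

none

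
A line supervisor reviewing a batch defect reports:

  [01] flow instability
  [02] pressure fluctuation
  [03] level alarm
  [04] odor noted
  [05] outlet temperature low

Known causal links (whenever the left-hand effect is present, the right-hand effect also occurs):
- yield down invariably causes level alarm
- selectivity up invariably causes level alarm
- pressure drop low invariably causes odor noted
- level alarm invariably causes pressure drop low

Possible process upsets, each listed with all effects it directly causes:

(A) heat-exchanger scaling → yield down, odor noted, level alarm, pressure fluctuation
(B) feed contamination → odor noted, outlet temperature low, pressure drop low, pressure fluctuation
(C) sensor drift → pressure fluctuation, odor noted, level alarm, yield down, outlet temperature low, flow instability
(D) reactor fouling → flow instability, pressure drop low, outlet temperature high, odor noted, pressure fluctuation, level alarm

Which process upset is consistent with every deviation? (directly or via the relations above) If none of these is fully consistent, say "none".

C

Testing each hypothesis:
(A) heat-exchanger scaling — flow instability -; pressure fluctuation +; level alarm +; odor noted +; outlet temperature low -
(B) feed contamination — flow instability -; pressure fluctuation +; level alarm -; odor noted +; outlet temperature low +
(C) sensor drift — accounts for every observation
(D) reactor fouling — flow instability +; pressure fluctuation +; level alarm +; odor noted +; outlet temperature low -
(C) alone accounts for all the evidence.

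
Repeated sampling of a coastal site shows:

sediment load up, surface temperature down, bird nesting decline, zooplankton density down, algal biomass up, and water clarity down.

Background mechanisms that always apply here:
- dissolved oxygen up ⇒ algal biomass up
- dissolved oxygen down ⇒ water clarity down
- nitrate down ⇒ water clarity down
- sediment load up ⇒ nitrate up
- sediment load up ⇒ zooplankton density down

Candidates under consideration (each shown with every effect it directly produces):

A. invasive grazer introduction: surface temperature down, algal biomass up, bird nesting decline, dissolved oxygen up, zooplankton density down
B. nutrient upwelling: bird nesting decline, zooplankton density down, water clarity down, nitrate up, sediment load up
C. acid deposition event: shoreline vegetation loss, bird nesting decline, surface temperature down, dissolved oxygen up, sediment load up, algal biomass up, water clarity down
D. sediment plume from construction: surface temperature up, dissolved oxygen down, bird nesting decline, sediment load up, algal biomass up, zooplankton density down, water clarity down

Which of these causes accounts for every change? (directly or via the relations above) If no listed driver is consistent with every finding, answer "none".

C

For each candidate, compare predicted effects to what was observed:
(A) invasive grazer introduction — does not account for sediment load up, water clarity down
(B) nutrient upwelling — sediment load up ✓; surface temperature down ✗; bird nesting decline ✓; zooplankton density down ✓; algal biomass up ✗; water clarity down ✓
(C) acid deposition event — accounts for every observation (zooplankton density down via sediment load up → zooplankton density down)
(D) sediment plume from construction — sediment load up ✓; surface temperature down ✗; bird nesting decline ✓; zooplankton density down ✓; algal biomass up ✓; water clarity down ✓
(C) alone accounts for all the evidence.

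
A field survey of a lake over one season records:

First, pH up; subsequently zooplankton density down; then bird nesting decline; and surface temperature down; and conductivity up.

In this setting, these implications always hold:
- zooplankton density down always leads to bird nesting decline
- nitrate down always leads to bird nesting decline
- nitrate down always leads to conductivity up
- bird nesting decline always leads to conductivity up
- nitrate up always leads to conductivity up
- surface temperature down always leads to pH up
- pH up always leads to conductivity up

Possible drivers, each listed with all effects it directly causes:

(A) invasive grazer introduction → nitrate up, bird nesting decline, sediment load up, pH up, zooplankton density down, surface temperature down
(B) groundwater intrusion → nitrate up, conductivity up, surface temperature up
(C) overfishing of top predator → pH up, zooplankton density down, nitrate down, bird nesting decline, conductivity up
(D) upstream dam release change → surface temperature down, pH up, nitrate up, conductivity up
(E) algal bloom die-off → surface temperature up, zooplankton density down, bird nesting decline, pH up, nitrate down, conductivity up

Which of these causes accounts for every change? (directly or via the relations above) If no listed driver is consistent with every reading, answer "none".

Checking each candidate against the observations:
(A) invasive grazer introduction — pH up yes; zooplankton density down yes; bird nesting decline yes; surface temperature down yes; conductivity up yes (by nitrate up → conductivity up)
(B) groundwater intrusion — pH up NO; zooplankton density down NO; bird nesting decline NO; surface temperature down NO; conductivity up yes
(C) overfishing of top predator — does not account for surface temperature down
(D) upstream dam release change — does not account for zooplankton density down, bird nesting decline
(E) algal bloom die-off — fails on surface temperature down (predicts surface temperature up, not surface temperature down)
(A) is the only candidate with no mismatches.

A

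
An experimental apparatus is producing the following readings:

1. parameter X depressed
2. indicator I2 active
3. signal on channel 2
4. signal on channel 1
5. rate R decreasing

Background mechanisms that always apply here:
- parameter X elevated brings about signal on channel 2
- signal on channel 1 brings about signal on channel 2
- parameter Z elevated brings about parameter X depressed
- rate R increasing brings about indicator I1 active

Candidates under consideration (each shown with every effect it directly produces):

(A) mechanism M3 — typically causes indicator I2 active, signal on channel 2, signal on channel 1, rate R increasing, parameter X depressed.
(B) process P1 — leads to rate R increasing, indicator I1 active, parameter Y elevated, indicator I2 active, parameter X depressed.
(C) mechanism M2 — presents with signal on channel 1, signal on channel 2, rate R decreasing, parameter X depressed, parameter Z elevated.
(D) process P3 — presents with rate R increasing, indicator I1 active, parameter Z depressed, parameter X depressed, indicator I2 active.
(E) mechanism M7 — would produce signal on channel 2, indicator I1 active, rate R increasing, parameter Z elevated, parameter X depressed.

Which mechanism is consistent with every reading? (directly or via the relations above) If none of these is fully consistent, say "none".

For each candidate, compare predicted effects to what was observed:
(A) mechanism M3 — parameter X depressed +; indicator I2 active +; signal on channel 2 +; signal on channel 1 +; rate R decreasing -
(B) process P1 — fails on signal on channel 2, signal on channel 1, rate R decreasing (predicts rate R increasing, not rate R decreasing)
(C) mechanism M2 — parameter X depressed +; indicator I2 active -; signal on channel 2 +; signal on channel 1 +; rate R decreasing +
(D) process P3 — fails on signal on channel 2, signal on channel 1, rate R decreasing (predicts rate R increasing, not rate R decreasing)
(E) mechanism M7 — parameter X depressed +; indicator I2 active -; signal on channel 2 +; signal on channel 1 -; rate R decreasing -
No candidate is consistent with all observations.

none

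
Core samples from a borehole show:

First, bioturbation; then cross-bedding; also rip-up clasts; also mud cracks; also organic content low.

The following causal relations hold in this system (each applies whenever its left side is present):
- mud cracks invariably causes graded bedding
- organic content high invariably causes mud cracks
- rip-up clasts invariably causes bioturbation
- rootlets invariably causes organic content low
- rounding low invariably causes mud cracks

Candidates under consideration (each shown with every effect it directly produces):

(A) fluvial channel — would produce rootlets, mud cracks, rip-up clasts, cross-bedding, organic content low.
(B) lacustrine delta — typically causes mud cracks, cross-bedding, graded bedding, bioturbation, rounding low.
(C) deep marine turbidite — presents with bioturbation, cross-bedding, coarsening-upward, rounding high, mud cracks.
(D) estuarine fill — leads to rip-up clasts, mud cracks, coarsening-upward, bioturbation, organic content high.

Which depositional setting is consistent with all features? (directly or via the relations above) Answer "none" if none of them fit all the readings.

A

Checking each candidate against the observations:
(A) fluvial channel — bioturbation yes (by rip-up clasts → bioturbation); cross-bedding yes; rip-up clasts yes; mud cracks yes; organic content low yes
(B) lacustrine delta — bioturbation yes; cross-bedding yes; rip-up clasts NO; mud cracks yes; organic content low NO
(C) deep marine turbidite — bioturbation yes; cross-bedding yes; rip-up clasts NO; mud cracks yes; organic content low NO
(D) estuarine fill — fails on cross-bedding, organic content low (predicts organic content high, not organic content low)
Only (A) is consistent with every observation.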